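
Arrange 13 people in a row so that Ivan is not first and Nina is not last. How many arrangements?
By inclusion-exclusion: 13! - 2×(13-1)! + (13-2)! = 6227020800 - 958003200 + 39916800 = 5308934400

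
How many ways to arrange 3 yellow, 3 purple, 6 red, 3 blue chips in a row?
15! / (3! × 3! × 6! × 3!) = 8408400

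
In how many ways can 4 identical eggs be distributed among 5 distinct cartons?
C(4+5-1, 5-1) = C(8, 4) = 70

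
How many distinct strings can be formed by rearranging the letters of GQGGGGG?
7! / (1! × 6!) = 7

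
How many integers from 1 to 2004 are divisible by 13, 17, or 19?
⌊2004/13⌋+⌊2004/17⌋+⌊2004/19⌋ - ⌊2004/221⌋-⌊2004/247⌋-⌊2004/323⌋ + ⌊2004/4199⌋ = 154+117+105 - 9-8-6 + 0 = 353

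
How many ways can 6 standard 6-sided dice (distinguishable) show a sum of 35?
Coefficient of x^35 in (x + x² + ... + x^6)^6. By inclusion-exclusion on dice exceeding 6: Σ_j (-1)^j C(6,j)·C(35-1-6j, 5) = C(6,0)·C(34,5) - C(6,1)·C(28,5) + C(6,2)·C(22,5) - C(6,3)·C(16,5) + C(6,4)·C(10,5) = 1·278256 - 6·98280 + 15·26334 - 20·4368 + 15·252 = 6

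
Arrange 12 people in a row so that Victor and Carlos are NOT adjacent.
Total - adjacent = 12! - (12-1)!×2 = 479001600 - 79833600 = 399168000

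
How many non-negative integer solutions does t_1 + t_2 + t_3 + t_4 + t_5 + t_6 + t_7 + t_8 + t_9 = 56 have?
C(56+9-1, 9-1) = C(64, 8) = 4426165368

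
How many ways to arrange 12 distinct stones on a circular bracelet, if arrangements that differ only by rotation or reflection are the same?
(12-1)!/2 = 39916800/2 = 19958400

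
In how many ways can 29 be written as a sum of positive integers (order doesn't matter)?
Pentagonal recurrence p(n) = p(n-1) + p(n-2) - p(n-5) - p(n-7) + p(n-12) + p(n-15) - ... gives p(0..28) = 1, 1, 2, 3, 5, 7, 11, 15, 22, 30, 42, 56, 77, 101, 135, 176, 231, 297, 385, 490, 627, 792, 1002, 1255, 1575, 1958, 2436, 3010, 3718. p(29) = p(28) + p(27) - p(24) - p(22) + p(17) + p(14) - p(7) - p(3) = 3718 + 3010 - 1575 - 1002 + 297 + 135 - 15 - 3 = 4565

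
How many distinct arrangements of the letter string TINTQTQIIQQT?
12! / (3! × 1! × 4! × 4!) = 138600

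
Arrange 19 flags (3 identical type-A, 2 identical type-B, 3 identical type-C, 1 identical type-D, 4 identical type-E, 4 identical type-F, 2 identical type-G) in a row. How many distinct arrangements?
19! / (3! × 2! × 3! × 1! × 4! × 4! × 2!) = 1466593128000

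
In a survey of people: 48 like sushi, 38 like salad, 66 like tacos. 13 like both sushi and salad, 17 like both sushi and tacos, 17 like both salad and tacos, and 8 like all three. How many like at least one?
|A∪B∪C| = 48+38+66-13-17-17+8 = 113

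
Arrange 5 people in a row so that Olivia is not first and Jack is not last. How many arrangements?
By inclusion-exclusion: 5! - 2×(5-1)! + (5-2)! = 120 - 48 + 6 = 78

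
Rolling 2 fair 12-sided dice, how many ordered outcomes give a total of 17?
Coefficient of x^17 in (x + x² + ... + x^12)^2. By inclusion-exclusion on dice exceeding 12: Σ_j (-1)^j C(2,j)·C(17-1-12j, 1) = C(2,0)·C(16,1) - C(2,1)·C(4,1) = 1·16 - 2·4 = 8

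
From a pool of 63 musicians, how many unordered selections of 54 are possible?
C(63,54) = 63!/(54!×9!) = 23667689815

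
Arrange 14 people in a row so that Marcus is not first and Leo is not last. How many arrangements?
By inclusion-exclusion: 14! - 2×(14-1)! + (14-2)! = 87178291200 - 12454041600 + 479001600 = 75203251200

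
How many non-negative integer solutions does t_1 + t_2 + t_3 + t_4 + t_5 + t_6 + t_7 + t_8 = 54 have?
C(54+8-1, 8-1) = C(61, 7) = 436270780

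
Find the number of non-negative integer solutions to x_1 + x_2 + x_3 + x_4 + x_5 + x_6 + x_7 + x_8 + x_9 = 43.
C(43+9-1, 9-1) = C(51, 8) = 636763050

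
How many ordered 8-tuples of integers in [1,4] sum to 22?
Coefficient of x^22 in (x + x² + ... + x^4)^8. By inclusion-exclusion on dice exceeding 4: Σ_j (-1)^j C(8,j)·C(22-1-4j, 7) = C(8,0)·C(21,7) - C(8,1)·C(17,7) + C(8,2)·C(13,7) - C(8,3)·C(9,7) = 1·116280 - 8·19448 + 28·1716 - 56·36 = 6728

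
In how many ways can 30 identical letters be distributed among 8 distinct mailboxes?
C(30+8-1, 8-1) = C(37, 7) = 10295472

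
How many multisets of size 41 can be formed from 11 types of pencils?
C(41+11-1, 11-1) = C(51, 10) = 12777711870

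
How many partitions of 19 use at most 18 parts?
By conjugation, equals partitions of 19 into parts ≤ 18. Let r_j(i) = number of partitions of i into parts ≤ j, for i = 0..19. r_1(i) = 1 for all i; r_j(i) = r_{j-1}(i) + r_j(i-j). Rows j = 2..18: ≤2: 1 1 2 2 3 3 4 4 5 5 6 6 7 7 8 8 9 9 10 10; ≤3: 1 1 2 3 4 5 7 8 10 12 14 16 19 21 24 27 30 33 37 40; ≤4: 1 1 2 3 5 6 9 11 15 18 23 27 34 39 47 54 64 72 84 94; ≤5: 1 1 2 3 5 7 10 13 18 23 30 37 47 57 70 84 101 119 141 164; ≤6: 1 1 2 3 5 7 11 14 20 26 35 44 58 71 90 110 136 163 199 235; ≤7: 1 1 2 3 5 7 11 15 21 28 38 49 65 82 105 131 164 201 248 300; ≤8: 1 1 2 3 5 7 11 15 22 29 40 52 70 89 116 146 186 230 288 352; ≤9: 1 1 2 3 5 7 11 15 22 30 41 54 73 94 123 157 201 252 318 393; ≤10: 1 1 2 3 5 7 11 15 22 30 42 55 75 97 128 164 212 267 340 423; ≤11: 1 1 2 3 5 7 11 15 22 30 42 56 76 99 131 169 219 278 355 445; ≤12: 1 1 2 3 5 7 11 15 22 30 42 56 77 100 133 172 224 285 366 460; ≤13: 1 1 2 3 5 7 11 15 22 30 42 56 77 101 134 174 227 290 373 471; ≤14: 1 1 2 3 5 7 11 15 22 30 42 56 77 101 135 175 229 293 378 478; ≤15: 1 1 2 3 5 7 11 15 22 30 42 56 77 101 135 176 230 295 381 483; ≤16: 1 1 2 3 5 7 11 15 22 30 42 56 77 101 135 176 231 296 383 486; ≤17: 1 1 2 3 5 7 11 15 22 30 42 56 77 101 135 176 231 297 384 488; ≤18: 1 1 2 3 5 7 11 15 22 30 42 56 77 101 135 176 231 297 385 489. r_18(19) = 489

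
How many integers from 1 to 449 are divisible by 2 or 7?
⌊449/2⌋ + ⌊449/7⌋ - ⌊449/14⌋ = 224 + 64 - 32 = 256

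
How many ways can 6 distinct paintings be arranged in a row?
6! = 720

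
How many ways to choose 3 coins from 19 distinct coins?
C(19,3) = 19!/(3!×16!) = 969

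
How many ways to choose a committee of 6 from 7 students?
C(7,6) = 7!/(6!×1!) = 7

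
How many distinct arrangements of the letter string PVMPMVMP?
8! / (3! × 3! × 2!) = 560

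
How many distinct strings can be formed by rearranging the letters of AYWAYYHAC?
9! / (3! × 1! × 1! × 1! × 3!) = 10080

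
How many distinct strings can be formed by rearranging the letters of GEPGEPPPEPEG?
12! / (5! × 4! × 3!) = 27720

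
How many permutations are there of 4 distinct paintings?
4! = 24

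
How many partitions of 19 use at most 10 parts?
By conjugation, equals partitions of 19 into parts ≤ 10. Let r_j(i) = number of partitions of i into parts ≤ j, for i = 0..19. r_1(i) = 1 for all i; r_j(i) = r_{j-1}(i) + r_j(i-j). Rows j = 2..10: ≤2: 1 1 2 2 3 3 4 4 5 5 6 6 7 7 8 8 9 9 10 10; ≤3: 1 1 2 3 4 5 7 8 10 12 14 16 19 21 24 27 30 33 37 40; ≤4: 1 1 2 3 5 6 9 11 15 18 23 27 34 39 47 54 64 72 84 94; ≤5: 1 1 2 3 5 7 10 13 18 23 30 37 47 57 70 84 101 119 141 164; ≤6: 1 1 2 3 5 7 11 14 20 26 35 44 58 71 90 110 136 163 199 235; ≤7: 1 1 2 3 5 7 11 15 21 28 38 49 65 82 105 131 164 201 248 300; ≤8: 1 1 2 3 5 7 11 15 22 29 40 52 70 89 116 146 186 230 288 352; ≤9: 1 1 2 3 5 7 11 15 22 30 41 54 73 94 123 157 201 252 318 393; ≤10: 1 1 2 3 5 7 11 15 22 30 42 55 75 97 128 164 212 267 340 423. r_10(19) = 423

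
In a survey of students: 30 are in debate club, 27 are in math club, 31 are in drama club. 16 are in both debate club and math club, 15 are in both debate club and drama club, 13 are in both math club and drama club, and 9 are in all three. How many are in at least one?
|A∪B∪C| = 30+27+31-16-15-13+9 = 53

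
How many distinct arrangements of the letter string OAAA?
4! / (3! × 1!) = 4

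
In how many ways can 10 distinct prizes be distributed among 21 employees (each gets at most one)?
P(21,10) = 21!/(21-10)! = 1279935820800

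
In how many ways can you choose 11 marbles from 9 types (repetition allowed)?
C(11+9-1, 9-1) = C(19, 8) = 75582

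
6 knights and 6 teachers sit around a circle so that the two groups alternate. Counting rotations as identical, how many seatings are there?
Fix one of the knights: (6-1)! ways for the remaining knights, × 6! ways for the teachers = 120 × 720 = 86400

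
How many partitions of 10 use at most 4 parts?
By conjugation, equals partitions of 10 into parts ≤ 4. Let r_j(i) = number of partitions of i into parts ≤ j, for i = 0..10. r_1(i) = 1 for all i; r_j(i) = r_{j-1}(i) + r_j(i-j). Rows j = 2..4: ≤2: 1 1 2 2 3 3 4 4 5 5 6; ≤3: 1 1 2 3 4 5 7 8 10 12 14; ≤4: 1 1 2 3 5 6 9 11 15 18 23. r_4(10) = 23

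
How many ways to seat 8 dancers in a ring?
Circular: fix one position, arrange the rest. (8-1)! = 5040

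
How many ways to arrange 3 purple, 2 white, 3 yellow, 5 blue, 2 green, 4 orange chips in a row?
19! / (3! × 2! × 3! × 5! × 2! × 4!) = 293318625600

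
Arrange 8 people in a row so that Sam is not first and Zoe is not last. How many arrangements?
By inclusion-exclusion: 8! - 2×(8-1)! + (8-2)! = 40320 - 10080 + 720 = 30960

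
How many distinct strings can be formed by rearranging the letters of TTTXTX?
6! / (4! × 2!) = 15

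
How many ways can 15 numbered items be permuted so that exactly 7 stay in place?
Choose the 7 fixed points C(15,7) = 6435, derange the rest: !8 = Σ_{j=0}^{8} (-1)^j·8!/j! = 40320 - 40320 + 20160 - 6720 + 1680 - 336 + 56 - 8 + 1 = 14833. Product = 6435 × 14833 = 95450355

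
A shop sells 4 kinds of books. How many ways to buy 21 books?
C(21+4-1, 4-1) = C(24, 3) = 2024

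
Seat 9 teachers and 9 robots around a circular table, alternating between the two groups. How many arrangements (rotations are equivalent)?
Fix one of the teachers: (9-1)! ways for the remaining teachers, × 9! ways for the robots = 40320 × 362880 = 14631321600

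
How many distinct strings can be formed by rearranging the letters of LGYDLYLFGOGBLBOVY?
17! / (2! × 3! × 3! × 4! × 1! × 1! × 1! × 2!) = 102918816000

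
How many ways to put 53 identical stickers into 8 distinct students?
C(53+8-1, 8-1) = C(60, 7) = 386206920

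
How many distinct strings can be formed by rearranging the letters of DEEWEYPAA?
9! / (1! × 3! × 1! × 1! × 2! × 1!) = 30240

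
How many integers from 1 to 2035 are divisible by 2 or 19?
⌊2035/2⌋ + ⌊2035/19⌋ - ⌊2035/38⌋ = 1017 + 107 - 53 = 1071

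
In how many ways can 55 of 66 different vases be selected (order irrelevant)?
C(66,55) = 66!/(55!×11!) = 1074082795968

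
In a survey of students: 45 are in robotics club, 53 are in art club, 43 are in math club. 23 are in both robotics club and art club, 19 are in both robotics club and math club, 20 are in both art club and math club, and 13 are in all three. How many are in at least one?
|A∪B∪C| = 45+53+43-23-19-20+13 = 92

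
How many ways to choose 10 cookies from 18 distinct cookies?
C(18,10) = 18!/(10!×8!) = 43758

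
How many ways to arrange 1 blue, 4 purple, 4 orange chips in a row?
9! / (1! × 4! × 4!) = 630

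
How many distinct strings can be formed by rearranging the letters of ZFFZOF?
6! / (3! × 2! × 1!) = 60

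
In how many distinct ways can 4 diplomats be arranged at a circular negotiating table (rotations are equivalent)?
Circular: fix one position, arrange the rest. (4-1)! = 6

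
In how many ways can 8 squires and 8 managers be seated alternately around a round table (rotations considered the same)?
Fix one of the squires: (8-1)! ways for the remaining squires, × 8! ways for the managers = 5040 × 40320 = 203212800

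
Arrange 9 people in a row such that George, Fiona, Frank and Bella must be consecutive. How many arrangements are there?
Treat the 4 as one block: (9-4+1)! × 4! = 720 × 24 = 17280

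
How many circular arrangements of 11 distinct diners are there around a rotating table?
Circular: fix one position, arrange the rest. (11-1)! = 3628800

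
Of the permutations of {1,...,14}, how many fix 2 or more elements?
Exactly j fixed points: C(14,j)·!(14-j); sum over j ≥ 2 (derangement numbers via !m = (m-1)·(!(m-1) + !(m-2)): !0..!12 = 1, 0, 1, 2, 9, 44, 265, 1854, 14833, 133496, 1334961, 14684570, 176214841). Σ_{j=2}^{14} C(14,j)·!(14-j) = C(14,2)·!12 + C(14,3)·!11 + C(14,4)·!10 + C(14,5)·!9 + C(14,6)·!8 + C(14,7)·!7 + C(14,8)·!6 + C(14,9)·!5 + C(14,10)·!4 + C(14,11)·!3 + C(14,12)·!2 + C(14,13)·!1 + C(14,14)·!0 = 91·176214841 + 364·14684570 + 1001·1334961 + 2002·133496 + 3003·14833 + 3432·1854 + 3003·265 + 2002·44 + 1001·9 + 364·2 + 91·1 + 14·0 + 1·1 = 23036089103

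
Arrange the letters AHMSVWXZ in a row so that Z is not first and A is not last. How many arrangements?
By inclusion-exclusion: 8! - 2×(8-1)! + (8-2)! = 40320 - 10080 + 720 = 30960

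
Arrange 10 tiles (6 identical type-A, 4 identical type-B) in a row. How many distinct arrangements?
10! / (6! × 4!) = 210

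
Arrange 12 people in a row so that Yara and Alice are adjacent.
Treat as block: (12-1)! × 2! = 39916800 × 2 = 79833600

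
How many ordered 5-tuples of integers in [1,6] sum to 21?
Coefficient of x^21 in (x + x² + ... + x^6)^5. By inclusion-exclusion on dice exceeding 6: Σ_j (-1)^j C(5,j)·C(21-1-6j, 4) = C(5,0)·C(20,4) - C(5,1)·C(14,4) + C(5,2)·C(8,4) = 1·4845 - 5·1001 + 10·70 = 540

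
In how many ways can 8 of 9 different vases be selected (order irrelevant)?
C(9,8) = 9!/(8!×1!) = 9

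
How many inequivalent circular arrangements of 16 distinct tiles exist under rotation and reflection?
(16-1)!/2 = 1307674368000/2 = 653837184000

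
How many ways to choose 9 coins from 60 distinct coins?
C(60,9) = 60!/(9!×51!) = 14783142660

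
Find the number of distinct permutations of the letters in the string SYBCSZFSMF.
10! / (1! × 2! × 1! × 3! × 1! × 1! × 1!) = 302400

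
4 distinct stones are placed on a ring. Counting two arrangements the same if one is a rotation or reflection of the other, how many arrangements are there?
(4-1)!/2 = 6/2 = 3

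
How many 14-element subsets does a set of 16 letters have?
C(16,14) = 16!/(14!×2!) = 120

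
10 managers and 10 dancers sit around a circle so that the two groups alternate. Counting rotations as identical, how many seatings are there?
Fix one of the managers: (10-1)! ways for the remaining managers, × 10! ways for the dancers = 362880 × 3628800 = 1316818944000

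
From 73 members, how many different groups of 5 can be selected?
C(73,5) = 73!/(5!×68!) = 15020334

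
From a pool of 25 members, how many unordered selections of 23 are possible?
C(25,23) = 25!/(23!×2!) = 300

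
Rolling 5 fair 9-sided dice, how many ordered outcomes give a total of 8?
Coefficient of x^8 in (x + x² + ... + x^9)^5. By inclusion-exclusion on dice exceeding 9: Σ_j (-1)^j C(5,j)·C(8-1-9j, 4) = C(5,0)·C(7,4) = 1·35 = 35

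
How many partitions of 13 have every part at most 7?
Let r_j(i) = number of partitions of i into parts ≤ j, for i = 0..13. r_1(i) = 1 for all i; r_j(i) = r_{j-1}(i) + r_j(i-j). Rows j = 2..7: ≤2: 1 1 2 2 3 3 4 4 5 5 6 6 7 7; ≤3: 1 1 2 3 4 5 7 8 10 12 14 16 19 21; ≤4: 1 1 2 3 5 6 9 11 15 18 23 27 34 39; ≤5: 1 1 2 3 5 7 10 13 18 23 30 37 47 57; ≤6: 1 1 2 3 5 7 11 14 20 26 35 44 58 71; ≤7: 1 1 2 3 5 7 11 15 21 28 38 49 65 82. r_7(13) = 82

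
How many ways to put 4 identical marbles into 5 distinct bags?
C(4+5-1, 5-1) = C(8, 4) = 70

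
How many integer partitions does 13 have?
Pentagonal recurrence p(n) = p(n-1) + p(n-2) - p(n-5) - p(n-7) + p(n-12) + p(n-15) - ... gives p(0..12) = 1, 1, 2, 3, 5, 7, 11, 15, 22, 30, 42, 56, 77. p(13) = p(12) + p(11) - p(8) - p(6) + p(1) = 77 + 56 - 22 - 11 + 1 = 101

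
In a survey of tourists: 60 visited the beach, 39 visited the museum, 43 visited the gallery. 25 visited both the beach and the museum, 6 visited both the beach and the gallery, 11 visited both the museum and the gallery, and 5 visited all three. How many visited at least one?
|A∪B∪C| = 60+39+43-25-6-11+5 = 105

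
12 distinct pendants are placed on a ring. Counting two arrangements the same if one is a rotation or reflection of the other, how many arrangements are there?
(12-1)!/2 = 39916800/2 = 19958400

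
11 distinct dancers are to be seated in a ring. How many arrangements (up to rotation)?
Circular: fix one position, arrange the rest. (11-1)! = 3628800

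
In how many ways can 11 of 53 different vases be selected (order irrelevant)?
C(53,11) = 53!/(11!×42!) = 76223753060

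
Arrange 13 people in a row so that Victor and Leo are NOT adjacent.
Total - adjacent = 13! - (13-1)!×2 = 6227020800 - 958003200 = 5269017600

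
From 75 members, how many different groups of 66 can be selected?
C(75,66) = 75!/(66!×9!) = 125595622175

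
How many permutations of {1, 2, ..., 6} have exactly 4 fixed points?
Choose the 4 fixed points C(6,4) = 15, derange the rest: !2 = Σ_{j=0}^{2} (-1)^j·2!/j! = 2 - 2 + 1 = 1. Product = 15 × 1 = 15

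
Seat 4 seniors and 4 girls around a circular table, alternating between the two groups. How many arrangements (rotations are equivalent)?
Fix one of the seniors: (4-1)! ways for the remaining seniors, × 4! ways for the girls = 6 × 24 = 144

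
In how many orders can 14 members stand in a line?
14! = 87178291200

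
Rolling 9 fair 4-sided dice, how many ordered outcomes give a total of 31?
Coefficient of x^31 in (x + x² + ... + x^4)^9. By inclusion-exclusion on dice exceeding 4: Σ_j (-1)^j C(9,j)·C(31-1-4j, 8) = C(9,0)·C(30,8) - C(9,1)·C(26,8) + C(9,2)·C(22,8) - C(9,3)·C(18,8) + C(9,4)·C(14,8) - C(9,5)·C(10,8) = 1·5852925 - 9·1562275 + 36·319770 - 84·43758 + 126·3003 - 126·45 = 1206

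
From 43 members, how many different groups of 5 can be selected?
C(43,5) = 43!/(5!×38!) = 962598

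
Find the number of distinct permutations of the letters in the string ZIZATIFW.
8! / (1! × 2! × 1! × 1! × 1! × 2!) = 10080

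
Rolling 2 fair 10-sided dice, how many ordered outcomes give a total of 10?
Coefficient of x^10 in (x + x² + ... + x^10)^2. By inclusion-exclusion on dice exceeding 10: Σ_j (-1)^j C(2,j)·C(10-1-10j, 1) = C(2,0)·C(9,1) = 1·9 = 9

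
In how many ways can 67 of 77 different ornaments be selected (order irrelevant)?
C(77,67) = 77!/(67!×10!) = 1096993404430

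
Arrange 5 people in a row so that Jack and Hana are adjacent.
Treat as block: (5-1)! × 2! = 24 × 2 = 48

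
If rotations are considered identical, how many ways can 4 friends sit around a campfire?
Circular: fix one position, arrange the rest. (4-1)! = 6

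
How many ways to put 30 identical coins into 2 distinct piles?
C(30+2-1, 2-1) = C(31, 1) = 31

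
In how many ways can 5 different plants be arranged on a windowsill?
5! = 120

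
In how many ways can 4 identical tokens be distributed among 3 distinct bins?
C(4+3-1, 3-1) = C(6, 2) = 15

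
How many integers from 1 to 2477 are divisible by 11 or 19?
⌊2477/11⌋ + ⌊2477/19⌋ - ⌊2477/209⌋ = 225 + 130 - 11 = 344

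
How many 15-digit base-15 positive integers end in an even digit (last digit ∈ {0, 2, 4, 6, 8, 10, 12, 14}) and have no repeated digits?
Last∈{0,2,4,6,8,10,12,14}. Last=0: 87178291200. Last nonzero: 7×13×P(13,13) = 566658892800. Total = 653837184000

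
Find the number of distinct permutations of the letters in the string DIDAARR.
7! / (2! × 1! × 2! × 2!) = 630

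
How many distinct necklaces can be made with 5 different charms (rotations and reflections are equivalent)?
(5-1)!/2 = 24/2 = 12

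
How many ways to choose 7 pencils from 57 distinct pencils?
C(57,7) = 57!/(7!×50!) = 264385836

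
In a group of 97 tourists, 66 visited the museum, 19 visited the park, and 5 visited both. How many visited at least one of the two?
|A∪B| = |A| + |B| - |A∩B| = 66 + 19 - 5 = 80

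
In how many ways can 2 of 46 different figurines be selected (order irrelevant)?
C(46,2) = 46!/(2!×44!) = 1035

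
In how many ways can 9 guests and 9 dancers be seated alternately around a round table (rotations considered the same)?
Fix one of the guests: (9-1)! ways for the remaining guests, × 9! ways for the dancers = 40320 × 362880 = 14631321600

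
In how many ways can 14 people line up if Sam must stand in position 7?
Fix one position: (14-1)! = 6227020800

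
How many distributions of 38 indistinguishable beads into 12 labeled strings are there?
C(38+12-1, 12-1) = C(49, 11) = 29135916264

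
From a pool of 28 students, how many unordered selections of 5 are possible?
C(28,5) = 28!/(5!×23!) = 98280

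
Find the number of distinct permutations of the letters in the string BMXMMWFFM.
9! / (4! × 1! × 1! × 1! × 2!) = 7560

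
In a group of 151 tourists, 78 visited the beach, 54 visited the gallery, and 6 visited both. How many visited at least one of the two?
|A∪B| = |A| + |B| - |A∩B| = 78 + 54 - 6 = 126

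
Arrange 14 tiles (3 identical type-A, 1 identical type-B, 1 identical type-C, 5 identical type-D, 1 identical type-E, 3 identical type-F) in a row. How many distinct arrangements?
14! / (3! × 1! × 1! × 5! × 1! × 3!) = 20180160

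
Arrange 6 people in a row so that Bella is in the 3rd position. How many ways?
Fix one position: (6-1)! = 120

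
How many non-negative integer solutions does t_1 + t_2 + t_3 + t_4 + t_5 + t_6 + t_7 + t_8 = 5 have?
C(5+8-1, 8-1) = C(12, 7) = 792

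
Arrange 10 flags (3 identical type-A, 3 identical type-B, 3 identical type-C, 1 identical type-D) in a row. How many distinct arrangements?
10! / (3! × 3! × 3! × 1!) = 16800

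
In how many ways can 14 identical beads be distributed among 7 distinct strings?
C(14+7-1, 7-1) = C(20, 6) = 38760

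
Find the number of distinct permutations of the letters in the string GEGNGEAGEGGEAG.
14! / (4! × 1! × 7! × 2!) = 360360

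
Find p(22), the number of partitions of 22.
Pentagonal recurrence p(n) = p(n-1) + p(n-2) - p(n-5) - p(n-7) + p(n-12) + p(n-15) - ... gives p(0..21) = 1, 1, 2, 3, 5, 7, 11, 15, 22, 30, 42, 56, 77, 101, 135, 176, 231, 297, 385, 490, 627, 792. p(22) = p(21) + p(20) - p(17) - p(15) + p(10) + p(7) - p(0) = 792 + 627 - 297 - 176 + 42 + 15 - 1 = 1002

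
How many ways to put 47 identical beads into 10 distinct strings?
C(47+10-1, 10-1) = C(56, 9) = 7575968400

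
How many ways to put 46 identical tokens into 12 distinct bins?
C(46+12-1, 12-1) = C(57, 11) = 184509266760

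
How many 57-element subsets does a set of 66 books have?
C(66,57) = 66!/(57!×9!) = 37014131440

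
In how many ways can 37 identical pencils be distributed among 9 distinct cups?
C(37+9-1, 9-1) = C(45, 8) = 215553195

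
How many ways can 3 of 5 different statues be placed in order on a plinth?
P(5,3) = 5!/(5-3)! = 60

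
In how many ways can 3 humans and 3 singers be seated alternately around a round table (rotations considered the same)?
Fix one of the humans: (3-1)! ways for the remaining humans, × 3! ways for the singers = 2 × 6 = 12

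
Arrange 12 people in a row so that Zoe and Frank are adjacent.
Treat as block: (12-1)! × 2! = 39916800 × 2 = 79833600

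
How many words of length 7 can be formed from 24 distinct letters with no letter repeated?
P(24,7) = 24!/(24-7)! = 1744364160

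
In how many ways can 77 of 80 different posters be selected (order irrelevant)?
C(80,77) = 80!/(77!×3!) = 82160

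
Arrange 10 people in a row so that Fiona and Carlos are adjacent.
Treat as block: (10-1)! × 2! = 362880 × 2 = 725760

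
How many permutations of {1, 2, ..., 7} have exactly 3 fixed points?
Choose the 3 fixed points C(7,3) = 35, derange the rest: !4 = Σ_{j=0}^{4} (-1)^j·4!/j! = 24 - 24 + 12 - 4 + 1 = 9. Product = 35 × 9 = 315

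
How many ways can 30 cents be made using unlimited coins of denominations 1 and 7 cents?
Coefficient of x^30 in 1/(1-x^1) · 1/(1-x^7). Use j coins of 7 for j = 0..⌊30/7⌋ = 4, the rest in 1s: 4 + 1 = 5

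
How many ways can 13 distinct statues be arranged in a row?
13! = 6227020800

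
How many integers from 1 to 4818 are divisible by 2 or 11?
⌊4818/2⌋ + ⌊4818/11⌋ - ⌊4818/22⌋ = 2409 + 438 - 219 = 2628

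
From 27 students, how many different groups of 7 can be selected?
C(27,7) = 27!/(7!×20!) = 888030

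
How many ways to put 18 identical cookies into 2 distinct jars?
C(18+2-1, 2-1) = C(19, 1) = 19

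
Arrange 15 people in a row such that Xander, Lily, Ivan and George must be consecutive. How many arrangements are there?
Treat the 4 as one block: (15-4+1)! × 4! = 479001600 × 24 = 11496038400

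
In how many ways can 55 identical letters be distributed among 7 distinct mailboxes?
C(55+7-1, 7-1) = C(61, 6) = 55525372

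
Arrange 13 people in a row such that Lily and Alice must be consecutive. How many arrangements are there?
Treat the 2 as one block: (13-2+1)! × 2! = 479001600 × 2 = 958003200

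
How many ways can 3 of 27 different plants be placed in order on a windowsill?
P(27,3) = 27!/(27-3)! = 17550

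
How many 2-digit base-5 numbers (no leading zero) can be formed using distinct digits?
First digit: 4 choices (nonzero). Then descending: 4 × 4 = 16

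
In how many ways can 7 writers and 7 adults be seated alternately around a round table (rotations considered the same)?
Fix one of the writers: (7-1)! ways for the remaining writers, × 7! ways for the adults = 720 × 5040 = 3628800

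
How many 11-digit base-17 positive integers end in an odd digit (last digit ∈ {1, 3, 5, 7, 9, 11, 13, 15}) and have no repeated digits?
Last∈{1,3,5,7,9,11,13,15}. Last=0: 0. Last nonzero: 8×15×P(15,9) = 217945728000. Total = 217945728000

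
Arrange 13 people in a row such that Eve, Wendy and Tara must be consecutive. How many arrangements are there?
Treat the 3 as one block: (13-3+1)! × 3! = 39916800 × 6 = 239500800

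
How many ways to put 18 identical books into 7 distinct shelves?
C(18+7-1, 7-1) = C(24, 6) = 134596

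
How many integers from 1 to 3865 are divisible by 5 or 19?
⌊3865/5⌋ + ⌊3865/19⌋ - ⌊3865/95⌋ = 773 + 203 - 40 = 936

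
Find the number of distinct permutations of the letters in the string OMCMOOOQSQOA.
12! / (1! × 5! × 1! × 2! × 2! × 1!) = 997920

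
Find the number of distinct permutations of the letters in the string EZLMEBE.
7! / (1! × 3! × 1! × 1! × 1!) = 840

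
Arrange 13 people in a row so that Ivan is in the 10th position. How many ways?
Fix one position: (13-1)! = 479001600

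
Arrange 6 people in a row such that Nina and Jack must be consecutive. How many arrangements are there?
Treat the 2 as one block: (6-2+1)! × 2! = 120 × 2 = 240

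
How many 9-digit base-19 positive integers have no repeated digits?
First digit: 18 choices (nonzero). Then descending: 18 × 18 × 17 × 16 × 15 × 14 × 13 × 12 × 11 = 31757806080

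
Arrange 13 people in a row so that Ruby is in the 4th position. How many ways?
Fix one position: (13-1)! = 479001600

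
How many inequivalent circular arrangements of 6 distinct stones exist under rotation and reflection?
(6-1)!/2 = 120/2 = 60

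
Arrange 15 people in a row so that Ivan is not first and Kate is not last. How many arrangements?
By inclusion-exclusion: 15! - 2×(15-1)! + (15-2)! = 1307674368000 - 174356582400 + 6227020800 = 1139544806400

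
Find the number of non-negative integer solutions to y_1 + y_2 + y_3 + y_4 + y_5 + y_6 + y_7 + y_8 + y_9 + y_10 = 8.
C(8+10-1, 10-1) = C(17, 9) = 24310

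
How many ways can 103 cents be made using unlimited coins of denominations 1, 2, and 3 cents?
Coefficient of x^103 in 1/(1-x^1) · 1/(1-x^2) · 1/(1-x^3). Case on j = number of 3-cent coins (j = 0..34); remainder r = 103 - 3j is made from {1,2} in ⌊r/2⌋+1 ways. r = 103, 100, 97, 94, 91, 88, 85, 82, 79, 76, 73, 70, 67, 64, 61, 58, 55, 52, 49, 46, 43, 40, 37, 34, 31, 28, 25, 22, 19, 16, 13, 10, 7, 4, 1 → 52 + 51 + 49 + 48 + 46 + 45 + 43 + 42 + 40 + 39 + 37 + 36 + 34 + 33 + 31 + 30 + 28 + 27 + 25 + 24 + 22 + 21 + 19 + 18 + 16 + 15 + 13 + 12 + 10 + 9 + 7 + 6 + 4 + 3 + 1 = 936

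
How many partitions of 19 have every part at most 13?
Let r_j(i) = number of partitions of i into parts ≤ j, for i = 0..19. r_1(i) = 1 for all i; r_j(i) = r_{j-1}(i) + r_j(i-j). Rows j = 2..13: ≤2: 1 1 2 2 3 3 4 4 5 5 6 6 7 7 8 8 9 9 10 10; ≤3: 1 1 2 3 4 5 7 8 10 12 14 16 19 21 24 27 30 33 37 40; ≤4: 1 1 2 3 5 6 9 11 15 18 23 27 34 39 47 54 64 72 84 94; ≤5: 1 1 2 3 5 7 10 13 18 23 30 37 47 57 70 84 101 119 141 164; ≤6: 1 1 2 3 5 7 11 14 20 26 35 44 58 71 90 110 136 163 199 235; ≤7: 1 1 2 3 5 7 11 15 21 28 38 49 65 82 105 131 164 201 248 300; ≤8: 1 1 2 3 5 7 11 15 22 29 40 52 70 89 116 146 186 230 288 352; ≤9: 1 1 2 3 5 7 11 15 22 30 41 54 73 94 123 157 201 252 318 393; ≤10: 1 1 2 3 5 7 11 15 22 30 42 55 75 97 128 164 212 267 340 423; ≤11: 1 1 2 3 5 7 11 15 22 30 42 56 76 99 131 169 219 278 355 445; ≤12: 1 1 2 3 5 7 11 15 22 30 42 56 77 100 133 172 224 285 366 460; ≤13: 1 1 2 3 5 7 11 15 22 30 42 56 77 101 134 174 227 290 373 471. r_13(19) = 471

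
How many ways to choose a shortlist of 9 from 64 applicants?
C(64,9) = 64!/(9!×55!) = 27540584512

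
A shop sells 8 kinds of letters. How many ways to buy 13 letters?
C(13+8-1, 8-1) = C(20, 7) = 77520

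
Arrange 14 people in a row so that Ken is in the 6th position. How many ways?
Fix one position: (14-1)! = 6227020800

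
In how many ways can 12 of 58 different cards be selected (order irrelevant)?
C(58,12) = 58!/(12!×46!) = 891794789340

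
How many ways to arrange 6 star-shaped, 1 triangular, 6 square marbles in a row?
13! / (6! × 1! × 6!) = 12012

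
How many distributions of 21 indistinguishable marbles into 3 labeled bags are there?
C(21+3-1, 3-1) = C(23, 2) = 253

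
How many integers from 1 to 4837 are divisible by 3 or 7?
⌊4837/3⌋ + ⌊4837/7⌋ - ⌊4837/21⌋ = 1612 + 691 - 230 = 2073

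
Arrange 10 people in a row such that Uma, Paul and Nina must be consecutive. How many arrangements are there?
Treat the 3 as one block: (10-3+1)! × 3! = 40320 × 6 = 241920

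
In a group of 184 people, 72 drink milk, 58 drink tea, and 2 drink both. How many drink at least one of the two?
|A∪B| = |A| + |B| - |A∩B| = 72 + 58 - 2 = 128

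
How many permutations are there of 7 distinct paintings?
7! = 5040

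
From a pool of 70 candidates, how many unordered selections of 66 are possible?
C(70,66) = 70!/(66!×4!) = 916895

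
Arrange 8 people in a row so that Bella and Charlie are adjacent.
Treat as block: (8-1)! × 2! = 5040 × 2 = 10080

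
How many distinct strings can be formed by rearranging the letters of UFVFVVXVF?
9! / (1! × 3! × 4! × 1!) = 2520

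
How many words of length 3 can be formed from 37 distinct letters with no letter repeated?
P(37,3) = 37!/(37-3)! = 46620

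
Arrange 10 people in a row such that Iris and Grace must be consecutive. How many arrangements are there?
Treat the 2 as one block: (10-2+1)! × 2! = 362880 × 2 = 725760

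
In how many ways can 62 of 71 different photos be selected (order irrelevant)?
C(71,62) = 71!/(62!×9!) = 74473879480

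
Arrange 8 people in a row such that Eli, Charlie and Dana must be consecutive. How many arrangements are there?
Treat the 3 as one block: (8-3+1)! × 3! = 720 × 6 = 4320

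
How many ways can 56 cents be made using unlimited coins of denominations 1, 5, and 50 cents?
Coefficient of x^56 in 1/(1-x^1) · 1/(1-x^5) · 1/(1-x^50). Case on j = number of 50-cent coins (j = 0..1); remainder r = 56 - 50j is made from {1,5} in ⌊r/5⌋+1 ways. r = 56, 6 → 12 + 2 = 14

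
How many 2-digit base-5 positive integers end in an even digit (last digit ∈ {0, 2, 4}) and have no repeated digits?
Last∈{0,2,4}. Last=0: 4. Last nonzero: 2×3×P(3,0) = 6. Total = 10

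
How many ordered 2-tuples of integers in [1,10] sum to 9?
Coefficient of x^9 in (x + x² + ... + x^10)^2. By inclusion-exclusion on dice exceeding 10: Σ_j (-1)^j C(2,j)·C(9-1-10j, 1) = C(2,0)·C(8,1) = 1·8 = 8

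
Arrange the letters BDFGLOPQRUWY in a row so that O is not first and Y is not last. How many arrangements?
By inclusion-exclusion: 12! - 2×(12-1)! + (12-2)! = 479001600 - 79833600 + 3628800 = 402796800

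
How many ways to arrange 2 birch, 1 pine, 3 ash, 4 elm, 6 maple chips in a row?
16! / (2! × 1! × 3! × 4! × 6!) = 100900800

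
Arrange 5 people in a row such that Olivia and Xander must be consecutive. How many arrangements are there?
Treat the 2 as one block: (5-2+1)! × 2! = 24 × 2 = 48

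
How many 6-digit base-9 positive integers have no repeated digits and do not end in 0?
Last digit: 8 nonzero choices. First digit: 7 (nonzero, ≠last). Middle 4: P(7,4) = 840. Total = 47040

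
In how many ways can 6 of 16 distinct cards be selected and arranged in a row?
P(16,6) = 16!/(16-6)! = 5765760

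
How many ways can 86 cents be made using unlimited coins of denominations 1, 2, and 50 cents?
Coefficient of x^86 in 1/(1-x^1) · 1/(1-x^2) · 1/(1-x^50). Case on j = number of 50-cent coins (j = 0..1); remainder r = 86 - 50j is made from {1,2} in ⌊r/2⌋+1 ways. r = 86, 36 → 44 + 19 = 63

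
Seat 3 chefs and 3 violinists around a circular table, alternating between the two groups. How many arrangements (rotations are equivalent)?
Fix one of the chefs: (3-1)! ways for the remaining chefs, × 3! ways for the violinists = 2 × 6 = 12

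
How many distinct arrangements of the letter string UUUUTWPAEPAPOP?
14! / (1! × 1! × 2! × 4! × 1! × 1! × 4!) = 75675600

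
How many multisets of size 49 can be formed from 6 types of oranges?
C(49+6-1, 6-1) = C(54, 5) = 3162510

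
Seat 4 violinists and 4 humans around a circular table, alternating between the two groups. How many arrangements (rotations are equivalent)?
Fix one of the violinists: (4-1)! ways for the remaining violinists, × 4! ways for the humans = 6 × 24 = 144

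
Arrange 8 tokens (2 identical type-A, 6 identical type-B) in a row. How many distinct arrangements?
8! / (2! × 6!) = 28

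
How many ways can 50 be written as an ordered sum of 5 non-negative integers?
C(50+5-1, 5-1) = C(54, 4) = 316251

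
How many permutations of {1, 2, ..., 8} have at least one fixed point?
Complement of the derangements. !8 = Σ_{j=0}^{8} (-1)^j·8!/j! = 40320 - 40320 + 20160 - 6720 + 1680 - 336 + 56 - 8 + 1 = 14833. 8! - !8 = 40320 - 14833 = 25487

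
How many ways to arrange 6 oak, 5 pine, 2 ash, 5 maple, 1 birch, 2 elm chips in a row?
21! / (6! × 5! × 2! × 5! × 1! × 2!) = 1231938227520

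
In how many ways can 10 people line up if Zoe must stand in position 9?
Fix one position: (10-1)! = 362880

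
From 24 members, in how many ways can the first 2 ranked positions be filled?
P(24,2) = 24!/(24-2)! = 552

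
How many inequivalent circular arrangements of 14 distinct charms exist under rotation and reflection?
(14-1)!/2 = 6227020800/2 = 3113510400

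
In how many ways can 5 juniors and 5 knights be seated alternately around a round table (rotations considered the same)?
Fix one of the juniors: (5-1)! ways for the remaining juniors, × 5! ways for the knights = 24 × 120 = 2880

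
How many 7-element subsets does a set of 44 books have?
C(44,7) = 44!/(7!×37!) = 38320568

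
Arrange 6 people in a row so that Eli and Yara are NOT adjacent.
Total - adjacent = 6! - (6-1)!×2 = 720 - 240 = 480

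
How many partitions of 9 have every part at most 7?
Let r_j(i) = number of partitions of i into parts ≤ j, for i = 0..9. r_1(i) = 1 for all i; r_j(i) = r_{j-1}(i) + r_j(i-j). Rows j = 2..7: ≤2: 1 1 2 2 3 3 4 4 5 5; ≤3: 1 1 2 3 4 5 7 8 10 12; ≤4: 1 1 2 3 5 6 9 11 15 18; ≤5: 1 1 2 3 5 7 10 13 18 23; ≤6: 1 1 2 3 5 7 11 14 20 26; ≤7: 1 1 2 3 5 7 11 15 21 28. r_7(9) = 28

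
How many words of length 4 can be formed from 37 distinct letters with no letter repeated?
P(37,4) = 37!/(37-4)! = 1585080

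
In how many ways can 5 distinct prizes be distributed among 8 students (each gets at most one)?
P(8,5) = 8!/(8-5)! = 6720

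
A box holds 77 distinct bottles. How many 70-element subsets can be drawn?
C(77,70) = 77!/(70!×7!) = 2404808340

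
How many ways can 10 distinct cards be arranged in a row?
10! = 3628800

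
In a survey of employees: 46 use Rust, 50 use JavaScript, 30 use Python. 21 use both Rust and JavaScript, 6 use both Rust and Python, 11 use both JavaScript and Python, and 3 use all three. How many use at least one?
|A∪B∪C| = 46+50+30-21-6-11+3 = 91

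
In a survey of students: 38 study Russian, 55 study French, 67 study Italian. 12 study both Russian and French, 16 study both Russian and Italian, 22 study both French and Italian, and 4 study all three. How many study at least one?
|A∪B∪C| = 38+55+67-12-16-22+4 = 114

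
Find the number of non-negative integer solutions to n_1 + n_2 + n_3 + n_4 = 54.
C(54+4-1, 4-1) = C(57, 3) = 29260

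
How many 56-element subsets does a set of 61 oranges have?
C(61,56) = 61!/(56!×5!) = 5949147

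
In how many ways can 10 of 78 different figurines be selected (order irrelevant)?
C(78,10) = 78!/(10!×68!) = 1258315963905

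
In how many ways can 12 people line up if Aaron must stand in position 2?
Fix one position: (12-1)! = 39916800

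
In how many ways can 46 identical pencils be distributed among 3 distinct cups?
C(46+3-1, 3-1) = C(48, 2) = 1128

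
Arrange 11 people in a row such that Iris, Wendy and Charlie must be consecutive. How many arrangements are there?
Treat the 3 as one block: (11-3+1)! × 3! = 362880 × 6 = 2177280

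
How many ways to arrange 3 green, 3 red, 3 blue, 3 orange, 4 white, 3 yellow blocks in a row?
19! / (3! × 3! × 3! × 3! × 4! × 3!) = 651819168000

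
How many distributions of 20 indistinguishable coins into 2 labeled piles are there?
C(20+2-1, 2-1) = C(21, 1) = 21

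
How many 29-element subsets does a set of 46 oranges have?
C(46,29) = 46!/(29!×17!) = 1749695026860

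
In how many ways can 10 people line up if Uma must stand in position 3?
Fix one position: (10-1)! = 362880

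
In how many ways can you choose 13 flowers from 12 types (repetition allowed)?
C(13+12-1, 12-1) = C(24, 11) = 2496144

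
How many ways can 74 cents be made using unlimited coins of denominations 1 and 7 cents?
Coefficient of x^74 in 1/(1-x^1) · 1/(1-x^7). Use j coins of 7 for j = 0..⌊74/7⌋ = 10, the rest in 1s: 10 + 1 = 11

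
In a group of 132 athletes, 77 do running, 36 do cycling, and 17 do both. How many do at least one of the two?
|A∪B| = |A| + |B| - |A∩B| = 77 + 36 - 17 = 96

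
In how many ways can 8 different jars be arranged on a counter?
8! = 40320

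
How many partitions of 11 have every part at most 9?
Let r_j(i) = number of partitions of i into parts ≤ j, for i = 0..11. r_1(i) = 1 for all i; r_j(i) = r_{j-1}(i) + r_j(i-j). Rows j = 2..9: ≤2: 1 1 2 2 3 3 4 4 5 5 6 6; ≤3: 1 1 2 3 4 5 7 8 10 12 14 16; ≤4: 1 1 2 3 5 6 9 11 15 18 23 27; ≤5: 1 1 2 3 5 7 10 13 18 23 30 37; ≤6: 1 1 2 3 5 7 11 14 20 26 35 44; ≤7: 1 1 2 3 5 7 11 15 21 28 38 49; ≤8: 1 1 2 3 5 7 11 15 22 29 40 52; ≤9: 1 1 2 3 5 7 11 15 22 30 41 54. r_9(11) = 54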